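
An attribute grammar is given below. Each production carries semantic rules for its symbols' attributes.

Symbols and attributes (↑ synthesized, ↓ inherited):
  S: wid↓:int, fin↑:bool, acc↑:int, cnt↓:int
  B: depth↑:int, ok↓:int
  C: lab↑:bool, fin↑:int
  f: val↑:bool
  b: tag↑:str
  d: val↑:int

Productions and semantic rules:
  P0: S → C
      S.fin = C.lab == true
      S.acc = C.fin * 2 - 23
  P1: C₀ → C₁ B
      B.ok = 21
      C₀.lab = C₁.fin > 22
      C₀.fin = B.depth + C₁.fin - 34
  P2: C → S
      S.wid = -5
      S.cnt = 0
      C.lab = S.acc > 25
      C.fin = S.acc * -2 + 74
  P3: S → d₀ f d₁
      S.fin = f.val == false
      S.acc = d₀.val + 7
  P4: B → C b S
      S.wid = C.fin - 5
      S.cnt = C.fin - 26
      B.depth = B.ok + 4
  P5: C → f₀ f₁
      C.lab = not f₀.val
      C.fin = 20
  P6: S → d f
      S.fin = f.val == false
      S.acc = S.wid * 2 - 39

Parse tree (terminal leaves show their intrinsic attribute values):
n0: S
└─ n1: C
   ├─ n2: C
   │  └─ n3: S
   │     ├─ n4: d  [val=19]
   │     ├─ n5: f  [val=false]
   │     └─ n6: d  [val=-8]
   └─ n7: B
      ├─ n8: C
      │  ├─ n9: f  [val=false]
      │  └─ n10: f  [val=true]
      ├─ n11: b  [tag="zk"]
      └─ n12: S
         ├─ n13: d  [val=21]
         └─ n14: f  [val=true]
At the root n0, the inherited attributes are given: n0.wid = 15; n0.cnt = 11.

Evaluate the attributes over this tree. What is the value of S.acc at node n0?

1. n0.wid = 15  [given at root]
2. n0.cnt = 11  [given at root]
3. n3.wid = -5  [-5]
4. n3.cnt = 0  [0]
5. n4.val = 19  [terminal]
6. n5.val = false  [terminal]
7. n6.val = -8  [terminal]
8. n3.fin = true  [f.val == false]
9. n3.acc = 26  [d₀.val + 7]
10. n2.lab = true  [S.acc > 25]
11. n2.fin = 22  [S.acc * -2 + 74]
12. n7.ok = 21  [21]
13. n9.val = false  [terminal]
14. n10.val = true  [terminal]
15. n8.lab = true  [not f₀.val]
16. n8.fin = 20  [20]
17. n11.tag = "zk"  [terminal]
18. n12.wid = 15  [C.fin - 5]
19. n12.cnt = -6  [C.fin - 26]
20. n13.val = 21  [terminal]
21. n14.val = true  [terminal]
22. n12.fin = false  [f.val == false]
23. n12.acc = -9  [S.wid * 2 - 39]
24. n7.depth = 25  [B.ok + 4]
25. n1.lab = false  [C₁.fin > 22]
26. n1.fin = 13  [B.depth + C₁.fin - 34]
27. n0.fin = false  [C.lab == true]
28. n0.acc = 3  [C.fin * 2 - 23]

3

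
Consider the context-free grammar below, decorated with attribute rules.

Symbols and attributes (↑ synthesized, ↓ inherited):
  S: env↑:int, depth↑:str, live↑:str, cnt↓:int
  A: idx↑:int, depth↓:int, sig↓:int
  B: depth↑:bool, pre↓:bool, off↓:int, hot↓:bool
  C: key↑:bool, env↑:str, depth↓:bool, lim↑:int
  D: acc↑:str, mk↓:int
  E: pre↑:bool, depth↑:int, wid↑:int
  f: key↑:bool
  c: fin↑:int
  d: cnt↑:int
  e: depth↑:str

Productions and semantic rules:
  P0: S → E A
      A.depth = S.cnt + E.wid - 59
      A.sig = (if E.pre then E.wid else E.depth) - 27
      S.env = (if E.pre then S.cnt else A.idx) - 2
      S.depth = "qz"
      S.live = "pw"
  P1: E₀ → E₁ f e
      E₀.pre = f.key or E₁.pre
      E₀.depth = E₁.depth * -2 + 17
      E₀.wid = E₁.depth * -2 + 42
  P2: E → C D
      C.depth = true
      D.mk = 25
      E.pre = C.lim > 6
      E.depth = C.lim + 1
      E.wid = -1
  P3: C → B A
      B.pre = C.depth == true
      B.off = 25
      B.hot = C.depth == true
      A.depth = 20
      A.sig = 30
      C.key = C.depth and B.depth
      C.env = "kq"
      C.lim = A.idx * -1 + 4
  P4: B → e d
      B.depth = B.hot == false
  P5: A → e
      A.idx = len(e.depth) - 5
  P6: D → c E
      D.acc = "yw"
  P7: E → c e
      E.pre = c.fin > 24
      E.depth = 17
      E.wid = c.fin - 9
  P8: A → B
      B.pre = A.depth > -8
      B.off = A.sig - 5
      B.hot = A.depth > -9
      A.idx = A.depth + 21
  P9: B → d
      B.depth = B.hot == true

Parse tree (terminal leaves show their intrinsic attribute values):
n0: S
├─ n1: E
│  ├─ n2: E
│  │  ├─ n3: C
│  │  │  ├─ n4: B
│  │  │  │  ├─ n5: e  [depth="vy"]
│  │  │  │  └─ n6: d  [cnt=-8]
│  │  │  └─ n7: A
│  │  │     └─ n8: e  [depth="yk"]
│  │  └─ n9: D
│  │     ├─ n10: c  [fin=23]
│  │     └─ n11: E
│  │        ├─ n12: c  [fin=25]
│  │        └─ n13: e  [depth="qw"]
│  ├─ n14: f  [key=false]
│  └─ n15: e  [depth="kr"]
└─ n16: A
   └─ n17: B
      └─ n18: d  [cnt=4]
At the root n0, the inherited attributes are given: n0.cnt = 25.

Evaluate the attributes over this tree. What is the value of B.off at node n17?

1. n0.cnt = 25  [given at root]
2. n3.depth = true  [true]
3. n4.pre = true  [C.depth == true]
4. n4.off = 25  [25]
5. n4.hot = true  [C.depth == true]
6. n5.depth = "vy"  [terminal]
7. n6.cnt = -8  [terminal]
8. n4.depth = false  [B.hot == false]
9. n7.depth = 20  [20]
10. n7.sig = 30  [30]
11. n8.depth = "yk"  [terminal]
12. n7.idx = -3  [len(e.depth) - 5]
13. n3.key = false  [C.depth and B.depth]
14. n3.env = "kq"  ["kq"]
15. n3.lim = 7  [A.idx * -1 + 4]
16. n9.mk = 25  [25]
17. n10.fin = 23  [terminal]
18. n12.fin = 25  [terminal]
19. n13.depth = "qw"  [terminal]
20. n11.pre = true  [c.fin > 24]
21. n11.depth = 17  [17]
22. n11.wid = 16  [c.fin - 9]
23. n9.acc = "yw"  ["yw"]
24. n2.pre = true  [C.lim > 6]
25. n2.depth = 8  [C.lim + 1]
26. n2.wid = -1  [-1]
27. n14.key = false  [terminal]
28. n15.depth = "kr"  [terminal]
29. n1.pre = true  [f.key or E₁.pre]
30. n1.depth = 1  [E₁.depth * -2 + 17]
31. n1.wid = 26  [E₁.depth * -2 + 42]
32. n16.depth = -8  [S.cnt + E.wid - 59]
33. n16.sig = -1  [(if E.pre then E.wid else E.depth) - 27]
34. n17.pre = false  [A.depth > -8]
35. n17.off = -6  [A.sig - 5]
36. n17.hot = true  [A.depth > -9]
37. n18.cnt = 4  [terminal]
38. n17.depth = true  [B.hot == true]
39. n16.idx = 13  [A.depth + 21]
40. n0.env = 23  [(if E.pre then S.cnt else A.idx) - 2]
41. n0.depth = "qz"  ["qz"]
42. n0.live = "pw"  ["pw"]

-6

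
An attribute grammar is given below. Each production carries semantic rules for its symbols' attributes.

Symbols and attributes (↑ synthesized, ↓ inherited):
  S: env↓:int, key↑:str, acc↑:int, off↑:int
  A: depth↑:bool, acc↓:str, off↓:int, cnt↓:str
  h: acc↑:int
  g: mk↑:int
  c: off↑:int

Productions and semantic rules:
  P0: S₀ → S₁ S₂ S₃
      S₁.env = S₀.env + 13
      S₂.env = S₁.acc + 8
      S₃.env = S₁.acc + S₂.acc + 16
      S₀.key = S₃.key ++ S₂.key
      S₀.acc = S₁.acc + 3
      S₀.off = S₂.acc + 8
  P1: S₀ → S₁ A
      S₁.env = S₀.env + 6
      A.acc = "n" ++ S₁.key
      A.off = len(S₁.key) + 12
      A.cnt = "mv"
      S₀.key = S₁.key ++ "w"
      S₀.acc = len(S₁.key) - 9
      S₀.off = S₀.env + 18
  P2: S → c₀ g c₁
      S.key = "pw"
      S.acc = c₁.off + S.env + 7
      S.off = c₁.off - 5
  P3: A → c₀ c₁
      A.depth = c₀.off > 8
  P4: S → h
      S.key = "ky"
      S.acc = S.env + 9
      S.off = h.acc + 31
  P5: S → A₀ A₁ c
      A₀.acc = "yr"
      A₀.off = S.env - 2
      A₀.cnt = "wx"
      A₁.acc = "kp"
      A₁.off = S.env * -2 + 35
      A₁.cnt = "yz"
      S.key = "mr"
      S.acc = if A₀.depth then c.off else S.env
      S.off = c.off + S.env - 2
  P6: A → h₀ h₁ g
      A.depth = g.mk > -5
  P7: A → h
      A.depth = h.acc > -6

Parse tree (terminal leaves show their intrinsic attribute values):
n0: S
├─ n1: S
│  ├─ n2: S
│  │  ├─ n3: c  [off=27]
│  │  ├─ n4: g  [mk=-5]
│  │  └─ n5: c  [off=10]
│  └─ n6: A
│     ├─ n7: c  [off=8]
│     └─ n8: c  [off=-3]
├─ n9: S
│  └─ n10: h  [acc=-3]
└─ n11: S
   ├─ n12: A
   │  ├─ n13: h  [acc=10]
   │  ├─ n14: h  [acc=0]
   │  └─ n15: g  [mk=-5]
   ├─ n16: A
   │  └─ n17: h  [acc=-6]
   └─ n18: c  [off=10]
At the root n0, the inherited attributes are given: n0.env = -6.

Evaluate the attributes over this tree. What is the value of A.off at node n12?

17

1. n0.env = -6  [given at root]
2. n1.env = 7  [S₀.env + 13]
3. n2.env = 13  [S₀.env + 6]
4. n3.off = 27  [terminal]
5. n4.mk = -5  [terminal]
6. n5.off = 10  [terminal]
7. n2.key = "pw"  ["pw"]
8. n2.acc = 30  [c₁.off + S.env + 7]
9. n2.off = 5  [c₁.off - 5]
10. n6.acc = "npw"  ["n" ++ S₁.key]
11. n6.off = 14  [len(S₁.key) + 12]
12. n6.cnt = "mv"  ["mv"]
13. n7.off = 8  [terminal]
14. n8.off = -3  [terminal]
15. n6.depth = false  [c₀.off > 8]
16. n1.key = "pww"  [S₁.key ++ "w"]
17. n1.acc = -7  [len(S₁.key) - 9]
18. n1.off = 25  [S₀.env + 18]
19. n9.env = 1  [S₁.acc + 8]
20. n10.acc = -3  [terminal]
21. n9.key = "ky"  ["ky"]
22. n9.acc = 10  [S.env + 9]
23. n9.off = 28  [h.acc + 31]
24. n11.env = 19  [S₁.acc + S₂.acc + 16]
25. n12.acc = "yr"  ["yr"]
26. n12.off = 17  [S.env - 2]
27. n12.cnt = "wx"  ["wx"]
28. n13.acc = 10  [terminal]
29. n14.acc = 0  [terminal]
30. n15.mk = -5  [terminal]
31. n12.depth = false  [g.mk > -5]
32. n16.acc = "kp"  ["kp"]
33. n16.off = -3  [S.env * -2 + 35]
34. n16.cnt = "yz"  ["yz"]
35. n17.acc = -6  [terminal]
36. n16.depth = false  [h.acc > -6]
37. n18.off = 10  [terminal]
38. n11.key = "mr"  ["mr"]
39. n11.acc = 19  [if A₀.depth then c.off else S.env]
40. n11.off = 27  [c.off + S.env - 2]
41. n0.key = "mrky"  [S₃.key ++ S₂.key]
42. n0.acc = -4  [S₁.acc + 3]
43. n0.off = 18  [S₂.acc + 8]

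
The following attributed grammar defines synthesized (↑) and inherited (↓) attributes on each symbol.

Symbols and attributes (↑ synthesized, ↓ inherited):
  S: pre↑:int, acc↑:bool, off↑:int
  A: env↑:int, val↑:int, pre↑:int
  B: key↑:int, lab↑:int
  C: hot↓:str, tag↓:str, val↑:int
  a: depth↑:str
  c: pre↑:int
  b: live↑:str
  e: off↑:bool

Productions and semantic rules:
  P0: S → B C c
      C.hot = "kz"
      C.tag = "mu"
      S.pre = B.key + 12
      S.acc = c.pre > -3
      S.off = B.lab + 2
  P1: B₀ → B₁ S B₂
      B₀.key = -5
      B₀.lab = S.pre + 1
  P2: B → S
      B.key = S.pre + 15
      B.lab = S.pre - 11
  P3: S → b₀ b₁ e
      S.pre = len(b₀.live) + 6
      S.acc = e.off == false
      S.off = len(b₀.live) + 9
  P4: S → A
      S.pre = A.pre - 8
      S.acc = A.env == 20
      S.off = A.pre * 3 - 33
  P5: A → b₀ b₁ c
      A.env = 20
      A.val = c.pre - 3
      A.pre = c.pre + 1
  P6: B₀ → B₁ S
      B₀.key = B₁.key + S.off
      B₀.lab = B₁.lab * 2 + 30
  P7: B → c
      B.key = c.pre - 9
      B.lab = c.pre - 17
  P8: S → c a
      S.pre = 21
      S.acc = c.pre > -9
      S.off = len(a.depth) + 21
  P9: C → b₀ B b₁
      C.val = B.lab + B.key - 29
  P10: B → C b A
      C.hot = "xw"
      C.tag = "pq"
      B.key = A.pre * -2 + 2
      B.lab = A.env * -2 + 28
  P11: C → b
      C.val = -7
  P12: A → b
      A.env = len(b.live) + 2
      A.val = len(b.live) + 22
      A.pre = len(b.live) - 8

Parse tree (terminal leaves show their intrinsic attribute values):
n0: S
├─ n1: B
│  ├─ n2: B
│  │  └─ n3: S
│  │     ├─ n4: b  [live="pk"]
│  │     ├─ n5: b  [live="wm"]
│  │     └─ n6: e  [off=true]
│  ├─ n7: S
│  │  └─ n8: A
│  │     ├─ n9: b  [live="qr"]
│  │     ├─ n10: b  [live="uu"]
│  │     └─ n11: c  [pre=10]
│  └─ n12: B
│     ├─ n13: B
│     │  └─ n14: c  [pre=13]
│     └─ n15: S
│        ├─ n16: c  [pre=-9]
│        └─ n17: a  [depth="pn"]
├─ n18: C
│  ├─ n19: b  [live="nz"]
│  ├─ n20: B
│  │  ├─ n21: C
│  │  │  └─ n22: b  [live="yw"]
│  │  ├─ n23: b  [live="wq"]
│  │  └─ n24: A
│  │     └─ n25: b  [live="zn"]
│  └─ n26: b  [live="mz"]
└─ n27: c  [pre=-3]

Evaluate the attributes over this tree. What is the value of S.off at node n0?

6

1. n4.live = "pk"  [terminal]
2. n5.live = "wm"  [terminal]
3. n6.off = true  [terminal]
4. n3.pre = 8  [len(b₀.live) + 6]
5. n3.acc = false  [e.off == false]
6. n3.off = 11  [len(b₀.live) + 9]
7. n2.key = 23  [S.pre + 15]
8. n2.lab = -3  [S.pre - 11]
9. n9.live = "qr"  [terminal]
10. n10.live = "uu"  [terminal]
11. n11.pre = 10  [terminal]
12. n8.env = 20  [20]
13. n8.val = 7  [c.pre - 3]
14. n8.pre = 11  [c.pre + 1]
15. n7.pre = 3  [A.pre - 8]
16. n7.acc = true  [A.env == 20]
17. n7.off = 0  [A.pre * 3 - 33]
18. n14.pre = 13  [terminal]
19. n13.key = 4  [c.pre - 9]
20. n13.lab = -4  [c.pre - 17]
21. n16.pre = -9  [terminal]
22. n17.depth = "pn"  [terminal]
23. n15.pre = 21  [21]
24. n15.acc = false  [c.pre > -9]
25. n15.off = 23  [len(a.depth) + 21]
26. n12.key = 27  [B₁.key + S.off]
27. n12.lab = 22  [B₁.lab * 2 + 30]
28. n1.key = -5  [-5]
29. n1.lab = 4  [S.pre + 1]
30. n18.hot = "kz"  ["kz"]
31. n18.tag = "mu"  ["mu"]
32. n19.live = "nz"  [terminal]
33. n21.hot = "xw"  ["xw"]
34. n21.tag = "pq"  ["pq"]
35. n22.live = "yw"  [terminal]
36. n21.val = -7  [-7]
37. n23.live = "wq"  [terminal]
38. n25.live = "zn"  [terminal]
39. n24.env = 4  [len(b.live) + 2]
40. n24.val = 24  [len(b.live) + 22]
41. n24.pre = -6  [len(b.live) - 8]
42. n20.key = 14  [A.pre * -2 + 2]
43. n20.lab = 20  [A.env * -2 + 28]
44. n26.live = "mz"  [terminal]
45. n18.val = 5  [B.lab + B.key - 29]
46. n27.pre = -3  [terminal]
47. n0.pre = 7  [B.key + 12]
48. n0.acc = false  [c.pre > -3]
49. n0.off = 6  [B.lab + 2]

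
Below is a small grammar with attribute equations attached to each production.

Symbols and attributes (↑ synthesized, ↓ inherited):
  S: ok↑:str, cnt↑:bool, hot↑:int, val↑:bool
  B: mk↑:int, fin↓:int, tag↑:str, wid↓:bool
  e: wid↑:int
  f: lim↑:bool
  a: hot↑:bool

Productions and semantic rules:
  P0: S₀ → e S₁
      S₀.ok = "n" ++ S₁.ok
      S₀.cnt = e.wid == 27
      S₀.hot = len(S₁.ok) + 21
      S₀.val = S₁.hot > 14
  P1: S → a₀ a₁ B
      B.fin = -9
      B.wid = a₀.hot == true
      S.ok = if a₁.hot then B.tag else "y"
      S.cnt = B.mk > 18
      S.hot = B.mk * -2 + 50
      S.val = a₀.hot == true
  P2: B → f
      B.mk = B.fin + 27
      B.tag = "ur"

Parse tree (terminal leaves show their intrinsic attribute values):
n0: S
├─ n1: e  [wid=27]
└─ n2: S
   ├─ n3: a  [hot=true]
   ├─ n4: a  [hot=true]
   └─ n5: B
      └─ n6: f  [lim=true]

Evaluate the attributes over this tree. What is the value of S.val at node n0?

false

1. n1.wid = 27  [terminal]
2. n3.hot = true  [terminal]
3. n4.hot = true  [terminal]
4. n5.fin = -9  [-9]
5. n5.wid = true  [a₀.hot == true]
6. n6.lim = true  [terminal]
7. n5.mk = 18  [B.fin + 27]
8. n5.tag = "ur"  ["ur"]
9. n2.ok = "ur"  [if a₁.hot then B.tag else "y"]
10. n2.cnt = false  [B.mk > 18]
11. n2.hot = 14  [B.mk * -2 + 50]
12. n2.val = true  [a₀.hot == true]
13. n0.ok = "nur"  ["n" ++ S₁.ok]
14. n0.cnt = true  [e.wid == 27]
15. n0.hot = 23  [len(S₁.ok) + 21]
16. n0.val = false  [S₁.hot > 14]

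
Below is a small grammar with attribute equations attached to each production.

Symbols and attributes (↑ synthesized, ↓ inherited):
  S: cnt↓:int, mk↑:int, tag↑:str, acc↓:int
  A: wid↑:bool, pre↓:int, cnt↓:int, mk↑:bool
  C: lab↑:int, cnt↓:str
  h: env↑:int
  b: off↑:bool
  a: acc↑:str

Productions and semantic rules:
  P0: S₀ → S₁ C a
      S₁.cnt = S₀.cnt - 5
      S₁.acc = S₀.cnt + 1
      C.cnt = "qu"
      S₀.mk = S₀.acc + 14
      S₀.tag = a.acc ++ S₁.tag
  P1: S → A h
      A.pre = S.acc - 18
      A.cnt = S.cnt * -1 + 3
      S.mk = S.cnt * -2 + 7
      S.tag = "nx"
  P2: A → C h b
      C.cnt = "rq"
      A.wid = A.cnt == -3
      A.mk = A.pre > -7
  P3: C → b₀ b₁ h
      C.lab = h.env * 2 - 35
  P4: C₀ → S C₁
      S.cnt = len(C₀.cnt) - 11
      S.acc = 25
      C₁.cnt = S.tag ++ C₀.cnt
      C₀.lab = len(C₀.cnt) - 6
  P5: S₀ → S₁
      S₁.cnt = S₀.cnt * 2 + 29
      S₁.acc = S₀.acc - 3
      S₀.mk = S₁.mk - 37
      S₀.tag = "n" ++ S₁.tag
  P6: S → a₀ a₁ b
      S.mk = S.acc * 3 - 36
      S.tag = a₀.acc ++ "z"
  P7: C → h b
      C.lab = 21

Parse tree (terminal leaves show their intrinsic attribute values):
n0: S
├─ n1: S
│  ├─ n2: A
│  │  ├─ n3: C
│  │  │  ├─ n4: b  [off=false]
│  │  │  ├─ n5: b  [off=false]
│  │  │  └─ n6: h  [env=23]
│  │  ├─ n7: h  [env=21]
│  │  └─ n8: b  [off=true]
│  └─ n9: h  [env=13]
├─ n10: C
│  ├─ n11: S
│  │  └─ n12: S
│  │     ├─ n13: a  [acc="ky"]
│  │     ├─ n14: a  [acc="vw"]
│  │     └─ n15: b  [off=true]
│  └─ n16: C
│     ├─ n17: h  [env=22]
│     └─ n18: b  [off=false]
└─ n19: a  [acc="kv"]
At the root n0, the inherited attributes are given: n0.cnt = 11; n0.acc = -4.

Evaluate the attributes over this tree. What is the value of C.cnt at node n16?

"nkyzqu"

1. n0.cnt = 11  [given at root]
2. n0.acc = -4  [given at root]
3. n1.cnt = 6  [S₀.cnt - 5]
4. n1.acc = 12  [S₀.cnt + 1]
5. n2.pre = -6  [S.acc - 18]
6. n2.cnt = -3  [S.cnt * -1 + 3]
7. n3.cnt = "rq"  ["rq"]
8. n4.off = false  [terminal]
9. n5.off = false  [terminal]
10. n6.env = 23  [terminal]
11. n3.lab = 11  [h.env * 2 - 35]
12. n7.env = 21  [terminal]
13. n8.off = true  [terminal]
14. n2.wid = true  [A.cnt == -3]
15. n2.mk = true  [A.pre > -7]
16. n9.env = 13  [terminal]
17. n1.mk = -5  [S.cnt * -2 + 7]
18. n1.tag = "nx"  ["nx"]
19. n10.cnt = "qu"  ["qu"]
20. n11.cnt = -9  [len(C₀.cnt) - 11]
21. n11.acc = 25  [25]
22. n12.cnt = 11  [S₀.cnt * 2 + 29]
23. n12.acc = 22  [S₀.acc - 3]
24. n13.acc = "ky"  [terminal]
25. n14.acc = "vw"  [terminal]
26. n15.off = true  [terminal]
27. n12.mk = 30  [S.acc * 3 - 36]
28. n12.tag = "kyz"  [a₀.acc ++ "z"]
29. n11.mk = -7  [S₁.mk - 37]
30. n11.tag = "nkyz"  ["n" ++ S₁.tag]
31. n16.cnt = "nkyzqu"  [S.tag ++ C₀.cnt]
32. n17.env = 22  [terminal]
33. n18.off = false  [terminal]
34. n16.lab = 21  [21]
35. n10.lab = -4  [len(C₀.cnt) - 6]
36. n19.acc = "kv"  [terminal]
37. n0.mk = 10  [S₀.acc + 14]
38. n0.tag = "kvnx"  [a.acc ++ S₁.tag]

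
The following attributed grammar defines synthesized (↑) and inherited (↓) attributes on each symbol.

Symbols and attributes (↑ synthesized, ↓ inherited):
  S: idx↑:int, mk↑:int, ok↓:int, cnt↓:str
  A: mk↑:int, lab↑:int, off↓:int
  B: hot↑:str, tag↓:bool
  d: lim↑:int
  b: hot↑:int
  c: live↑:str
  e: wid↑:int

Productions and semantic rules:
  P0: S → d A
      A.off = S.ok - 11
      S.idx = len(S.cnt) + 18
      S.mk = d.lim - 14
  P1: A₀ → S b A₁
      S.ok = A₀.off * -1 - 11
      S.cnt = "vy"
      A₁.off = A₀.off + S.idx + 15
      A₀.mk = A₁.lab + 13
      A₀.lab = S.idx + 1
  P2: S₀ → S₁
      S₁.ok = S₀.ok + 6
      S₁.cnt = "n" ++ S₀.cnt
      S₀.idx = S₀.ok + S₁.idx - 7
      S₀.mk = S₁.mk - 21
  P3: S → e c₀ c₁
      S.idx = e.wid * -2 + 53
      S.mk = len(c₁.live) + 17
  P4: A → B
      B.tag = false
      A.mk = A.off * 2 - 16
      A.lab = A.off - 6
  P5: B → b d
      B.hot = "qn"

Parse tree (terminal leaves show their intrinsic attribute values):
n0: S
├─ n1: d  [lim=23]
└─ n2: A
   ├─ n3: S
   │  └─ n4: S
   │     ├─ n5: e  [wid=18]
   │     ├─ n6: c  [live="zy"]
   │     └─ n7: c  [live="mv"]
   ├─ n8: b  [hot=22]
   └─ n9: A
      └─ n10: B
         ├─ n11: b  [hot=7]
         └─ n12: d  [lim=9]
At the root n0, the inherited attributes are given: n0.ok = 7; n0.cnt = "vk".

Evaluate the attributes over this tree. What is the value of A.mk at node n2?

21

1. n0.ok = 7  [given at root]
2. n0.cnt = "vk"  [given at root]
3. n1.lim = 23  [terminal]
4. n2.off = -4  [S.ok - 11]
5. n3.ok = -7  [A₀.off * -1 - 11]
6. n3.cnt = "vy"  ["vy"]
7. n4.ok = -1  [S₀.ok + 6]
8. n4.cnt = "nvy"  ["n" ++ S₀.cnt]
9. n5.wid = 18  [terminal]
10. n6.live = "zy"  [terminal]
11. n7.live = "mv"  [terminal]
12. n4.idx = 17  [e.wid * -2 + 53]
13. n4.mk = 19  [len(c₁.live) + 17]
14. n3.idx = 3  [S₀.ok + S₁.idx - 7]
15. n3.mk = -2  [S₁.mk - 21]
16. n8.hot = 22  [terminal]
17. n9.off = 14  [A₀.off + S.idx + 15]
18. n10.tag = false  [false]
19. n11.hot = 7  [terminal]
20. n12.lim = 9  [terminal]
21. n10.hot = "qn"  ["qn"]
22. n9.mk = 12  [A.off * 2 - 16]
23. n9.lab = 8  [A.off - 6]
24. n2.mk = 21  [A₁.lab + 13]
25. n2.lab = 4  [S.idx + 1]
26. n0.idx = 20  [len(S.cnt) + 18]
27. n0.mk = 9  [d.lim - 14]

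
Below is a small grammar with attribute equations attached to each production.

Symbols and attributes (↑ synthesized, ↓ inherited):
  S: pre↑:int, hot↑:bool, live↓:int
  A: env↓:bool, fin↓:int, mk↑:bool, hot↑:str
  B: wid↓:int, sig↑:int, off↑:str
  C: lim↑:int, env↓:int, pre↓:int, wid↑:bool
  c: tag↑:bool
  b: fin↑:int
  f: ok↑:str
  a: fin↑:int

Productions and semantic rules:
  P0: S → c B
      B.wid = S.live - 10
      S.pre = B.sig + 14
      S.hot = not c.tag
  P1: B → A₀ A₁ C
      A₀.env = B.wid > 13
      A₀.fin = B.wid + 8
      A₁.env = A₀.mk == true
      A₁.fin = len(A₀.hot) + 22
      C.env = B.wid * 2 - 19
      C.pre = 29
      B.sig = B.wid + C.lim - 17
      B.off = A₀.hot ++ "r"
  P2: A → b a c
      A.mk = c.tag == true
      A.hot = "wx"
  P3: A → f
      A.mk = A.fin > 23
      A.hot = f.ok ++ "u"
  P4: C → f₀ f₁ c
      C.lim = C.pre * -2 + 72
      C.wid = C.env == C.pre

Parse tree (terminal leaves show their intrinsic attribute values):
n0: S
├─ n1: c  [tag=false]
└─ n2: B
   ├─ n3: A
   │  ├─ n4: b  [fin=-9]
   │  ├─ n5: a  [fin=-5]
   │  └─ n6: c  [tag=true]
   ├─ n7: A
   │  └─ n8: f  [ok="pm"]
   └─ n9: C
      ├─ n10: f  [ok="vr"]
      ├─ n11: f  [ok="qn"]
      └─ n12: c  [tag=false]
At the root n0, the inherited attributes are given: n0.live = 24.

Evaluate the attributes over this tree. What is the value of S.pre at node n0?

25

1. n0.live = 24  [given at root]
2. n1.tag = false  [terminal]
3. n2.wid = 14  [S.live - 10]
4. n3.env = true  [B.wid > 13]
5. n3.fin = 22  [B.wid + 8]
6. n4.fin = -9  [terminal]
7. n5.fin = -5  [terminal]
8. n6.tag = true  [terminal]
9. n3.mk = true  [c.tag == true]
10. n3.hot = "wx"  ["wx"]
11. n7.env = true  [A₀.mk == true]
12. n7.fin = 24  [len(A₀.hot) + 22]
13. n8.ok = "pm"  [terminal]
14. n7.mk = true  [A.fin > 23]
15. n7.hot = "pmu"  [f.ok ++ "u"]
16. n9.env = 9  [B.wid * 2 - 19]
17. n9.pre = 29  [29]
18. n10.ok = "vr"  [terminal]
19. n11.ok = "qn"  [terminal]
20. n12.tag = false  [terminal]
21. n9.lim = 14  [C.pre * -2 + 72]
22. n9.wid = false  [C.env == C.pre]
23. n2.sig = 11  [B.wid + C.lim - 17]
24. n2.off = "wxr"  [A₀.hot ++ "r"]
25. n0.pre = 25  [B.sig + 14]
26. n0.hot = true  [not c.tag]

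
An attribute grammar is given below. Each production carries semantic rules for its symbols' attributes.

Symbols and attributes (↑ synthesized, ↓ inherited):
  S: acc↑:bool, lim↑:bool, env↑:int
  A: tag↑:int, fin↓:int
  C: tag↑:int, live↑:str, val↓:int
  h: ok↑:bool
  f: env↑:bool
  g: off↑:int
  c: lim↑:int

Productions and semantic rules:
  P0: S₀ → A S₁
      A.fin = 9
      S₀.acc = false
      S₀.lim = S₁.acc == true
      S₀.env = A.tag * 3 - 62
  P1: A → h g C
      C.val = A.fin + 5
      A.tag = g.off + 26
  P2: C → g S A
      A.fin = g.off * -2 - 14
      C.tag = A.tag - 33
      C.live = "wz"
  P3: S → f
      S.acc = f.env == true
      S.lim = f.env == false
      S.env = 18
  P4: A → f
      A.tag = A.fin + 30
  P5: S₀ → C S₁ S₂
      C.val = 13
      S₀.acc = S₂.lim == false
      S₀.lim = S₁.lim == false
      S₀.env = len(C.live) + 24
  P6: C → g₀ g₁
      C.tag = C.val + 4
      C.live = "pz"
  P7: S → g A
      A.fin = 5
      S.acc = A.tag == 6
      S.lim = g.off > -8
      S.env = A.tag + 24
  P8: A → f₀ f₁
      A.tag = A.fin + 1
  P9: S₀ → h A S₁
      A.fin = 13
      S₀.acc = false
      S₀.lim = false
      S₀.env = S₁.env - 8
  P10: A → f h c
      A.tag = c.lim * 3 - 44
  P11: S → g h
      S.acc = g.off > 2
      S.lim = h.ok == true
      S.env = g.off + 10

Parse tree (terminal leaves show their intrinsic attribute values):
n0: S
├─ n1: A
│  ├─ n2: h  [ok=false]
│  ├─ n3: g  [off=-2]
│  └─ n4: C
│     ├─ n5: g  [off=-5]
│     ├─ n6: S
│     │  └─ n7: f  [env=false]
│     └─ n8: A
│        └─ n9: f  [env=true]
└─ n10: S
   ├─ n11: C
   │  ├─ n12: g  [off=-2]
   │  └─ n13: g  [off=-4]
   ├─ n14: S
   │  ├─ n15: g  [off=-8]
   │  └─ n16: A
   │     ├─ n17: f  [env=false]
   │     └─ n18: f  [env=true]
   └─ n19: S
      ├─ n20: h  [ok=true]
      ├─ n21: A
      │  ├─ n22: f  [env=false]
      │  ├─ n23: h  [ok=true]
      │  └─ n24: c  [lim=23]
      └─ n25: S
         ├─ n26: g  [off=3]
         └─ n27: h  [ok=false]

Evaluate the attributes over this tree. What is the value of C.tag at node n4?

-7

1. n1.fin = 9  [9]
2. n2.ok = false  [terminal]
3. n3.off = -2  [terminal]
4. n4.val = 14  [A.fin + 5]
5. n5.off = -5  [terminal]
6. n7.env = false  [terminal]
7. n6.acc = false  [f.env == true]
8. n6.lim = true  [f.env == false]
9. n6.env = 18  [18]
10. n8.fin = -4  [g.off * -2 - 14]
11. n9.env = true  [terminal]
12. n8.tag = 26  [A.fin + 30]
13. n4.tag = -7  [A.tag - 33]
14. n4.live = "wz"  ["wz"]
15. n1.tag = 24  [g.off + 26]
16. n11.val = 13  [13]
17. n12.off = -2  [terminal]
18. n13.off = -4  [terminal]
19. n11.tag = 17  [C.val + 4]
20. n11.live = "pz"  ["pz"]
21. n15.off = -8  [terminal]
22. n16.fin = 5  [5]
23. n17.env = false  [terminal]
24. n18.env = true  [terminal]
25. n16.tag = 6  [A.fin + 1]
26. n14.acc = true  [A.tag == 6]
27. n14.lim = false  [g.off > -8]
28. n14.env = 30  [A.tag + 24]
29. n20.ok = true  [terminal]
30. n21.fin = 13  [13]
31. n22.env = false  [terminal]
32. n23.ok = true  [terminal]
33. n24.lim = 23  [terminal]
34. n21.tag = 25  [c.lim * 3 - 44]
35. n26.off = 3  [terminal]
36. n27.ok = false  [terminal]
37. n25.acc = true  [g.off > 2]
38. n25.lim = false  [h.ok == true]
39. n25.env = 13  [g.off + 10]
40. n19.acc = false  [false]
41. n19.lim = false  [false]
42. n19.env = 5  [S₁.env - 8]
43. n10.acc = true  [S₂.lim == false]
44. n10.lim = true  [S₁.lim == false]
45. n10.env = 26  [len(C.live) + 24]
46. n0.acc = false  [false]
47. n0.lim = true  [S₁.acc == true]
48. n0.env = 10  [A.tag * 3 - 62]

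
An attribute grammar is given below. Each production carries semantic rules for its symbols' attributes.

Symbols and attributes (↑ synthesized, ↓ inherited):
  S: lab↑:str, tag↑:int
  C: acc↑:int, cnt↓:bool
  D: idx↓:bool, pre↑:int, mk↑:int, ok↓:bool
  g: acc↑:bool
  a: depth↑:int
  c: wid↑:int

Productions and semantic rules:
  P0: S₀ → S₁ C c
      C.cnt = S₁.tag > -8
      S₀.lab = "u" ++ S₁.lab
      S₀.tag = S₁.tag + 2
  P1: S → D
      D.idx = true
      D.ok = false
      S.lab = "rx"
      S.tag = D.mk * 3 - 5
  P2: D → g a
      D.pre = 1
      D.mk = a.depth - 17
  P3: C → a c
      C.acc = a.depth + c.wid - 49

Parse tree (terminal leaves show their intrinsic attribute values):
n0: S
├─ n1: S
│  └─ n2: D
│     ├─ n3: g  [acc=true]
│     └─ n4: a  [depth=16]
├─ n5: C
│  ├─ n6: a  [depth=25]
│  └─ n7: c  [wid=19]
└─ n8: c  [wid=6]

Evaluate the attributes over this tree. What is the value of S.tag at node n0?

1. n2.idx = true  [true]
2. n2.ok = false  [false]
3. n3.acc = true  [terminal]
4. n4.depth = 16  [terminal]
5. n2.pre = 1  [1]
6. n2.mk = -1  [a.depth - 17]
7. n1.lab = "rx"  ["rx"]
8. n1.tag = -8  [D.mk * 3 - 5]
9. n5.cnt = false  [S₁.tag > -8]
10. n6.depth = 25  [terminal]
11. n7.wid = 19  [terminal]
12. n5.acc = -5  [a.depth + c.wid - 49]
13. n8.wid = 6  [terminal]
14. n0.lab = "urx"  ["u" ++ S₁.lab]
15. n0.tag = -6  [S₁.tag + 2]

-6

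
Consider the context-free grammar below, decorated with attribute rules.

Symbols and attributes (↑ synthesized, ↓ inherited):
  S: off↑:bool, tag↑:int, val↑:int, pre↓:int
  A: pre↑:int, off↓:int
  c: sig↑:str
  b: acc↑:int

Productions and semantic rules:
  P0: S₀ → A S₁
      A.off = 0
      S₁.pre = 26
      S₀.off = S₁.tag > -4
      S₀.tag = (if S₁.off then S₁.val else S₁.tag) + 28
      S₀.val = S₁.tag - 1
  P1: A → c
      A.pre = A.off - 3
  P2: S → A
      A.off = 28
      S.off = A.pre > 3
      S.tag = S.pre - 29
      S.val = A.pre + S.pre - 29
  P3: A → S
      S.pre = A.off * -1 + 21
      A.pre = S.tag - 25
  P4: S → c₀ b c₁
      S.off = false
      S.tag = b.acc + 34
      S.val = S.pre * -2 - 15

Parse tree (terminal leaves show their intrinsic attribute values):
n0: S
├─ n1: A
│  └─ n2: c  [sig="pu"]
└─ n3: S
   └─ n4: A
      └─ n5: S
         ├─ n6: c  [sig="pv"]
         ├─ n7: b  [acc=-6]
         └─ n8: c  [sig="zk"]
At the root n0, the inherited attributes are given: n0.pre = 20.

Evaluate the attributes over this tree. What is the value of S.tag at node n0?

1. n0.pre = 20  [given at root]
2. n1.off = 0  [0]
3. n2.sig = "pu"  [terminal]
4. n1.pre = -3  [A.off - 3]
5. n3.pre = 26  [26]
6. n4.off = 28  [28]
7. n5.pre = -7  [A.off * -1 + 21]
8. n6.sig = "pv"  [terminal]
9. n7.acc = -6  [terminal]
10. n8.sig = "zk"  [terminal]
11. n5.off = false  [false]
12. n5.tag = 28  [b.acc + 34]
13. n5.val = -1  [S.pre * -2 - 15]
14. n4.pre = 3  [S.tag - 25]
15. n3.off = false  [A.pre > 3]
16. n3.tag = -3  [S.pre - 29]
17. n3.val = 0  [A.pre + S.pre - 29]
18. n0.off = true  [S₁.tag > -4]
19. n0.tag = 25  [(if S₁.off then S₁.val else S₁.tag) + 28]
20. n0.val = -4  [S₁.tag - 1]

25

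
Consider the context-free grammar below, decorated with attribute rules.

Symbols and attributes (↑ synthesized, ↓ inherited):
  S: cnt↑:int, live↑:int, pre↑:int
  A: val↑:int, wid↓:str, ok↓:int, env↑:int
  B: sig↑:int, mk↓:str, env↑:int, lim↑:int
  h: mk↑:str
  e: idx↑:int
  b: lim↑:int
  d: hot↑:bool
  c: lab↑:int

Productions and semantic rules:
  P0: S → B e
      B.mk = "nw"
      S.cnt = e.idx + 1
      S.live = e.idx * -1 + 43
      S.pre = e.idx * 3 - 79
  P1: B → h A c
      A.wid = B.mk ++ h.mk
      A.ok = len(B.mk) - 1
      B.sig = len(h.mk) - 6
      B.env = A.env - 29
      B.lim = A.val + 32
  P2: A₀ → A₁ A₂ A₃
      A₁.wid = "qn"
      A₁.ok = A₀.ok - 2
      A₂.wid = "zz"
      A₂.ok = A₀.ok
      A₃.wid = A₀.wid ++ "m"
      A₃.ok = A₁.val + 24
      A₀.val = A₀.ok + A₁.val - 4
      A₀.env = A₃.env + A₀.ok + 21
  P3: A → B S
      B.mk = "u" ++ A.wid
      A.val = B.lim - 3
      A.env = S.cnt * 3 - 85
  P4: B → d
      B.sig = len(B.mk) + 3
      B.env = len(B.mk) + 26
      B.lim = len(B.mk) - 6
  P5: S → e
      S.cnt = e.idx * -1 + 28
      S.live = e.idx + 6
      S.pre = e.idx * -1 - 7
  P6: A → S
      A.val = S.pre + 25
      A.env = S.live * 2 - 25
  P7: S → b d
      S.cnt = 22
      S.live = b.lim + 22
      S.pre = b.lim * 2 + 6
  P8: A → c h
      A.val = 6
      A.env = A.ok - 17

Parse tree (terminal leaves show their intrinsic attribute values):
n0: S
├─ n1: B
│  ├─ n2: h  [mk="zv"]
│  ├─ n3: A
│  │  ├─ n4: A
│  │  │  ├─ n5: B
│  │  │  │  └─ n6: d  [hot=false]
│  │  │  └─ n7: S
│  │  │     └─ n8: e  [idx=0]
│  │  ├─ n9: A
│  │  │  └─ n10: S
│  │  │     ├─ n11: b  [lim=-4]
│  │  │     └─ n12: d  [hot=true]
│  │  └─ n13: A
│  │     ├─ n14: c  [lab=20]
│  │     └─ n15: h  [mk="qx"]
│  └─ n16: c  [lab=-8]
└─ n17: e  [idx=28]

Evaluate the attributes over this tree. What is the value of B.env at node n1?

-6

1. n1.mk = "nw"  ["nw"]
2. n2.mk = "zv"  [terminal]
3. n3.wid = "nwzv"  [B.mk ++ h.mk]
4. n3.ok = 1  [len(B.mk) - 1]
5. n4.wid = "qn"  ["qn"]
6. n4.ok = -1  [A₀.ok - 2]
7. n5.mk = "uqn"  ["u" ++ A.wid]
8. n6.hot = false  [terminal]
9. n5.sig = 6  [len(B.mk) + 3]
10. n5.env = 29  [len(B.mk) + 26]
11. n5.lim = -3  [len(B.mk) - 6]
12. n8.idx = 0  [terminal]
13. n7.cnt = 28  [e.idx * -1 + 28]
14. n7.live = 6  [e.idx + 6]
15. n7.pre = -7  [e.idx * -1 - 7]
16. n4.val = -6  [B.lim - 3]
17. n4.env = -1  [S.cnt * 3 - 85]
18. n9.wid = "zz"  ["zz"]
19. n9.ok = 1  [A₀.ok]
20. n11.lim = -4  [terminal]
21. n12.hot = true  [terminal]
22. n10.cnt = 22  [22]
23. n10.live = 18  [b.lim + 22]
24. n10.pre = -2  [b.lim * 2 + 6]
25. n9.val = 23  [S.pre + 25]
26. n9.env = 11  [S.live * 2 - 25]
27. n13.wid = "nwzvm"  [A₀.wid ++ "m"]
28. n13.ok = 18  [A₁.val + 24]
29. n14.lab = 20  [terminal]
30. n15.mk = "qx"  [terminal]
31. n13.val = 6  [6]
32. n13.env = 1  [A.ok - 17]
33. n3.val = -9  [A₀.ok + A₁.val - 4]
34. n3.env = 23  [A₃.env + A₀.ok + 21]
35. n16.lab = -8  [terminal]
36. n1.sig = -4  [len(h.mk) - 6]
37. n1.env = -6  [A.env - 29]
38. n1.lim = 23  [A.val + 32]
39. n17.idx = 28  [terminal]
40. n0.cnt = 29  [e.idx + 1]
41. n0.live = 15  [e.idx * -1 + 43]
42. n0.pre = 5  [e.idx * 3 - 79]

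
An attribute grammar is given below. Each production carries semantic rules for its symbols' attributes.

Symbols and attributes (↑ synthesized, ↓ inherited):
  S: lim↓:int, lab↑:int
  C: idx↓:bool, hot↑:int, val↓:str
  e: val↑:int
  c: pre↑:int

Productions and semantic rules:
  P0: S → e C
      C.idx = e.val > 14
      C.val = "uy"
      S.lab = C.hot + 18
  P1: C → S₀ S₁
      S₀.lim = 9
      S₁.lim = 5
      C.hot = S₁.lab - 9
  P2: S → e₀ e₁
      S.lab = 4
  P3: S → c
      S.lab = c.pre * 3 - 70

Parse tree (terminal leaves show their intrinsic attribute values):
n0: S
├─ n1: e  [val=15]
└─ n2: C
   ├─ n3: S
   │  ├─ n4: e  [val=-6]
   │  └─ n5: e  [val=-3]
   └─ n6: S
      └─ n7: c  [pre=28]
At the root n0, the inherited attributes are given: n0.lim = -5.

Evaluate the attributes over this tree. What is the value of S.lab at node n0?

23

1. n0.lim = -5  [given at root]
2. n1.val = 15  [terminal]
3. n2.idx = true  [e.val > 14]
4. n2.val = "uy"  ["uy"]
5. n3.lim = 9  [9]
6. n4.val = -6  [terminal]
7. n5.val = -3  [terminal]
8. n3.lab = 4  [4]
9. n6.lim = 5  [5]
10. n7.pre = 28  [terminal]
11. n6.lab = 14  [c.pre * 3 - 70]
12. n2.hot = 5  [S₁.lab - 9]
13. n0.lab = 23  [C.hot + 18]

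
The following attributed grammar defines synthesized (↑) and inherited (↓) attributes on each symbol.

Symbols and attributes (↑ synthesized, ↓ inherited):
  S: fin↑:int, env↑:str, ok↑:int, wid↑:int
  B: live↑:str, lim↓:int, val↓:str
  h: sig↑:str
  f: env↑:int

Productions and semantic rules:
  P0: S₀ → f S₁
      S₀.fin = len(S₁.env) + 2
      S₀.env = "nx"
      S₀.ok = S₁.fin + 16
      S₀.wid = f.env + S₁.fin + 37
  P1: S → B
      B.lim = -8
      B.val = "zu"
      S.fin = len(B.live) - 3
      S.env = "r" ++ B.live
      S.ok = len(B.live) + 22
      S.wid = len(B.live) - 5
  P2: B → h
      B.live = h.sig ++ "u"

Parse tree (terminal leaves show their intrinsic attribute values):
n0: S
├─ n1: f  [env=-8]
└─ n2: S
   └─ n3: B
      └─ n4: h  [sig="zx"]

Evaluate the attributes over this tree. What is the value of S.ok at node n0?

16

1. n1.env = -8  [terminal]
2. n3.lim = -8  [-8]
3. n3.val = "zu"  ["zu"]
4. n4.sig = "zx"  [terminal]
5. n3.live = "zxu"  [h.sig ++ "u"]
6. n2.fin = 0  [len(B.live) - 3]
7. n2.env = "rzxu"  ["r" ++ B.live]
8. n2.ok = 25  [len(B.live) + 22]
9. n2.wid = -2  [len(B.live) - 5]
10. n0.fin = 6  [len(S₁.env) + 2]
11. n0.env = "nx"  ["nx"]
12. n0.ok = 16  [S₁.fin + 16]
13. n0.wid = 29  [f.env + S₁.fin + 37]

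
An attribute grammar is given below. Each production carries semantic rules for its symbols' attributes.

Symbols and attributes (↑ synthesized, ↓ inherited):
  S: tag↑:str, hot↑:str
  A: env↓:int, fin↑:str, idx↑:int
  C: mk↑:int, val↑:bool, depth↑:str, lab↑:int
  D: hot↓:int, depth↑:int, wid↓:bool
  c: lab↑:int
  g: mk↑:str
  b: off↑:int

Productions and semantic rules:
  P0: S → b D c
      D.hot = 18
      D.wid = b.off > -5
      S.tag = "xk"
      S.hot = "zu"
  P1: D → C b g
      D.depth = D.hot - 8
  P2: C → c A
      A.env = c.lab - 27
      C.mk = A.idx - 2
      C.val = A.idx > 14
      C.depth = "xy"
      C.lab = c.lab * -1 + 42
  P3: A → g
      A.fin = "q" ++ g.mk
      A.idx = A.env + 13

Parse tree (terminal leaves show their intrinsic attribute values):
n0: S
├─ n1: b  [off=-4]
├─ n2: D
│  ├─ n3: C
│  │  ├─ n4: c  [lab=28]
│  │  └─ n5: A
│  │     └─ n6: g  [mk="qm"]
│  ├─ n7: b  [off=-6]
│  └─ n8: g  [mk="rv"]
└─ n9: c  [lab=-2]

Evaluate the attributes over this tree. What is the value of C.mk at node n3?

12

1. n1.off = -4  [terminal]
2. n2.hot = 18  [18]
3. n2.wid = true  [b.off > -5]
4. n4.lab = 28  [terminal]
5. n5.env = 1  [c.lab - 27]
6. n6.mk = "qm"  [terminal]
7. n5.fin = "qqm"  ["q" ++ g.mk]
8. n5.idx = 14  [A.env + 13]
9. n3.mk = 12  [A.idx - 2]
10. n3.val = false  [A.idx > 14]
11. n3.depth = "xy"  ["xy"]
12. n3.lab = 14  [c.lab * -1 + 42]
13. n7.off = -6  [terminal]
14. n8.mk = "rv"  [terminal]
15. n2.depth = 10  [D.hot - 8]
16. n9.lab = -2  [terminal]
17. n0.tag = "xk"  ["xk"]
18. n0.hot = "zu"  ["zu"]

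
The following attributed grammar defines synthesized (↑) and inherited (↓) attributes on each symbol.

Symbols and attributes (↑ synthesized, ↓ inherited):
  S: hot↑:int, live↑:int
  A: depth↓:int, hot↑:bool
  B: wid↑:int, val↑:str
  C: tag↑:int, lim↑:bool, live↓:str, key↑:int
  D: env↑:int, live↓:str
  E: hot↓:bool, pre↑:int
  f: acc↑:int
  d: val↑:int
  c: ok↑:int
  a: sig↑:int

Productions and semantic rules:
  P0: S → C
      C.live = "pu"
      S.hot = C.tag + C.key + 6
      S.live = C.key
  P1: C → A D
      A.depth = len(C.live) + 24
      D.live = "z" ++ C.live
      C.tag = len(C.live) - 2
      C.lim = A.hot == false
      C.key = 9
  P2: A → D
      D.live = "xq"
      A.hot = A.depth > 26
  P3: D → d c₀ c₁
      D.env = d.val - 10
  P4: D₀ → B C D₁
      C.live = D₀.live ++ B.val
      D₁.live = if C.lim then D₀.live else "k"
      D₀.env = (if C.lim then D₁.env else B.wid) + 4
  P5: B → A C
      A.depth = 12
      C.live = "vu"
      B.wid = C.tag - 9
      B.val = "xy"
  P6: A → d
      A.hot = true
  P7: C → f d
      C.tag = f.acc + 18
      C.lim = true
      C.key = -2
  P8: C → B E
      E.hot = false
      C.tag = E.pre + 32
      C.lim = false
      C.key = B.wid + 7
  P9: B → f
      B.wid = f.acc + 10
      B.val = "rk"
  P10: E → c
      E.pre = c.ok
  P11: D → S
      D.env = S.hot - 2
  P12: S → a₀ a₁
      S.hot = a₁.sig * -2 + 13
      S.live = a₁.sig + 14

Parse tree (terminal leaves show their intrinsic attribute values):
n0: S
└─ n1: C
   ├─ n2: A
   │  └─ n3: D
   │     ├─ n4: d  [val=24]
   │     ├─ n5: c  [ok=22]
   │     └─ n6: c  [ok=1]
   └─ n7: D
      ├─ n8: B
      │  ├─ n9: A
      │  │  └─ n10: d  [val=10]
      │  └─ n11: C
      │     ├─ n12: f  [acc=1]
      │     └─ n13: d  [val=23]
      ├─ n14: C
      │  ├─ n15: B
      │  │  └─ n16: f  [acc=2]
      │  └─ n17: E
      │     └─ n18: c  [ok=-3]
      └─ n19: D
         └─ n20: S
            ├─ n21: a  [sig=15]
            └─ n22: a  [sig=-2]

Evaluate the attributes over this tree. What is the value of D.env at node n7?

1. n1.live = "pu"  ["pu"]
2. n2.depth = 26  [len(C.live) + 24]
3. n3.live = "xq"  ["xq"]
4. n4.val = 24  [terminal]
5. n5.ok = 22  [terminal]
6. n6.ok = 1  [terminal]
7. n3.env = 14  [d.val - 10]
8. n2.hot = false  [A.depth > 26]
9. n7.live = "zpu"  ["z" ++ C.live]
10. n9.depth = 12  [12]
11. n10.val = 10  [terminal]
12. n9.hot = true  [true]
13. n11.live = "vu"  ["vu"]
14. n12.acc = 1  [terminal]
15. n13.val = 23  [terminal]
16. n11.tag = 19  [f.acc + 18]
17. n11.lim = true  [true]
18. n11.key = -2  [-2]
19. n8.wid = 10  [C.tag - 9]
20. n8.val = "xy"  ["xy"]
21. n14.live = "zpuxy"  [D₀.live ++ B.val]
22. n16.acc = 2  [terminal]
23. n15.wid = 12  [f.acc + 10]
24. n15.val = "rk"  ["rk"]
25. n17.hot = false  [false]
26. n18.ok = -3  [terminal]
27. n17.pre = -3  [c.ok]
28. n14.tag = 29  [E.pre + 32]
29. n14.lim = false  [false]
30. n14.key = 19  [B.wid + 7]
31. n19.live = "k"  [if C.lim then D₀.live else "k"]
32. n21.sig = 15  [terminal]
33. n22.sig = -2  [terminal]
34. n20.hot = 17  [a₁.sig * -2 + 13]
35. n20.live = 12  [a₁.sig + 14]
36. n19.env = 15  [S.hot - 2]
37. n7.env = 14  [(if C.lim then D₁.env else B.wid) + 4]
38. n1.tag = 0  [len(C.live) - 2]
39. n1.lim = true  [A.hot == false]
40. n1.key = 9  [9]
41. n0.hot = 15  [C.tag + C.key + 6]
42. n0.live = 9  [C.key]

14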